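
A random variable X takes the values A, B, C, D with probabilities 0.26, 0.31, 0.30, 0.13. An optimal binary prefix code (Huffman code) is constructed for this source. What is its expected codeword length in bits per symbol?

Repeatedly combine the two least-probable nodes; the expected code length is the sum of the merged weights.
merge 13/100 + 13/50 → 39/100
merge 3/10 + 31/100 → 61/100
merge 39/100 + 61/100 → 1
L = 39/100 + 61/100 + 1 = 2 bits/symbol.

2 bits/symbol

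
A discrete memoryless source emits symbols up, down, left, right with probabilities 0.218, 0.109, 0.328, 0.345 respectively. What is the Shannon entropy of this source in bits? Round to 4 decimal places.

H = −Σ pᵢ log₂ pᵢ.
−0.218·log₂(0.218) = 0.4791
−0.109·log₂(0.109) = 0.3485
−0.328·log₂(0.328) = 0.5275
−0.345·log₂(0.345) = 0.5297
Sum ≈ 1.8848 → 1.8848 bits.

1.8848 bits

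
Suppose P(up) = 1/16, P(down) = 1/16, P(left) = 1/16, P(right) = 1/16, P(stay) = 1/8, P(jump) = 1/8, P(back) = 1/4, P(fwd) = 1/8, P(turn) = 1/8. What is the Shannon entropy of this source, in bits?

Each probability is a power of 1/2, so log₂(1/p) is an integer.
H = Σ p·log₂(1/p) = 1/16·4 + 1/16·4 + 1/16·4 + 1/16·4 + 1/8·3 + 1/8·3 + 1/4·2 + 1/8·3 + 1/8·3 = 3 bits.

3 bits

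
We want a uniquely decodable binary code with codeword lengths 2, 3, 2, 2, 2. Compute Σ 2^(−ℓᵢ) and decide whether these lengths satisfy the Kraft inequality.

With common denominator 2^3 = 8: Σ 2^(−ℓᵢ) = 2/8 + 1/8 + 2/8 + 2/8 + 2/8 = 9/8 = 1.125.
Kraft's inequality requires Σ ≤ 1; here Σ = 1.125 > 1, so no such prefix code exists.

1.125; no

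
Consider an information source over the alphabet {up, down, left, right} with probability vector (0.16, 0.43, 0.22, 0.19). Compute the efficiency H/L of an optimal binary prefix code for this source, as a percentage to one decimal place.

98.0%

Entropy H = −Σ p log₂ p ≈ 1.8824 bits.
Huffman merges: 4/25+19/100→7/20; 11/50+7/20→57/100; 43/100+57/100→1. L = 48/25 ≈ 1.9200.
Efficiency = H/L = 1.8824/1.9200 = 98.0%.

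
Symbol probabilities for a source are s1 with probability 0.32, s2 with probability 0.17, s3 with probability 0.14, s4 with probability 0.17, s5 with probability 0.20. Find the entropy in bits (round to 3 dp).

2.257 bits

H = −Σ pᵢ log₂ pᵢ.
−0.32·log₂(0.32) = 0.5260
−0.17·log₂(0.17) = 0.4346
−0.14·log₂(0.14) = 0.3971
−0.17·log₂(0.17) = 0.4346
−0.20·log₂(0.20) = 0.4644
Sum ≈ 2.2567 → 2.257 bits.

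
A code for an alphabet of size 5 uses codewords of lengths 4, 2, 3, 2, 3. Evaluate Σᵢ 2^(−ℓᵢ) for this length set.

0.8125

With common denominator 2^4 = 16: Σ 2^(−ℓᵢ) = 1/16 + 4/16 + 2/16 + 4/16 + 2/16 = 13/16 = 0.8125.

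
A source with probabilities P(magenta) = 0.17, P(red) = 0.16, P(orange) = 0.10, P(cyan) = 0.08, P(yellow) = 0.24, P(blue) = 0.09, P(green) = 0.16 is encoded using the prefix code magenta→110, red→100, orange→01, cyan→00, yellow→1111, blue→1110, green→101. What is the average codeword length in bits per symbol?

3.15 bits/symbol

L̄ = Σ pᵢ·ℓᵢ = 0.17·3 + 0.16·3 + 0.10·2 + 0.08·2 + 0.24·4 + 0.09·4 + 0.16·3 = 3.15 bits/symbol.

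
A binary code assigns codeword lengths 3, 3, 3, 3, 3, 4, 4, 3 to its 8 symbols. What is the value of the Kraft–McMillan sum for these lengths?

0.875

With common denominator 2^4 = 16: Σ 2^(−ℓᵢ) = 2/16 + 2/16 + 2/16 + 2/16 + 2/16 + 1/16 + 1/16 + 2/16 = 14/16 = 0.875.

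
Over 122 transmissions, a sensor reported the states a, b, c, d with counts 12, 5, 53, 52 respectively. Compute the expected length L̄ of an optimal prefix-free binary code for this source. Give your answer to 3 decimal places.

Probabilities are the counts divided by 122.
Repeatedly combine the two least-probable nodes; the expected code length is the sum of the merged weights.
merge 5/122 + 6/61 → 17/122
merge 17/122 + 26/61 → 69/122
merge 53/122 + 69/122 → 1
L = 17/122 + 69/122 + 1 = 104/61 ≈ 1.705 bits/symbol.

1.705 bits/symbol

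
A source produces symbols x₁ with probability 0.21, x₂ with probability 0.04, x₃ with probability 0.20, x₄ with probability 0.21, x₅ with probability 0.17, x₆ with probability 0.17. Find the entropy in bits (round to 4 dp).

H = −Σ pᵢ log₂ pᵢ.
−0.21·log₂(0.21) = 0.4728
−0.04·log₂(0.04) = 0.1858
−0.20·log₂(0.20) = 0.4644
−0.21·log₂(0.21) = 0.4728
−0.17·log₂(0.17) = 0.4346
−0.17·log₂(0.17) = 0.4346
Sum ≈ 2.4650 → 2.4650 bits.

2.4650 bits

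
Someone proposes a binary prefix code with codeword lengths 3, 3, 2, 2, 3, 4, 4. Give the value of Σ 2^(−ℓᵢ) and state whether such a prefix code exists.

1; yes

With common denominator 2^4 = 16: Σ 2^(−ℓᵢ) = 2/16 + 2/16 + 4/16 + 4/16 + 2/16 + 1/16 + 1/16 = 16/16 = 1.
Kraft's inequality requires Σ ≤ 1; here Σ = 1 ≤ 1, so such a prefix code exists.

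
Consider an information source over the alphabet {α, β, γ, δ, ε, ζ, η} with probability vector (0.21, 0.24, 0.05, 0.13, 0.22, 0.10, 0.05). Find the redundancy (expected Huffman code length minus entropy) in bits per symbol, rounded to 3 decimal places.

0.035 bits

Entropy H = −Σ p log₂ p ≈ 2.5946 bits.
Huffman merges: 1/20+1/20→1/10; 1/10+1/10→1/5; 13/100+1/5→33/100; 21/100+11/50→43/100; 6/25+33/100→57/100; 43/100+57/100→1. L = 263/100 ≈ 2.6300.
L − H = 2.6300 − 2.5946 = 0.035 bits.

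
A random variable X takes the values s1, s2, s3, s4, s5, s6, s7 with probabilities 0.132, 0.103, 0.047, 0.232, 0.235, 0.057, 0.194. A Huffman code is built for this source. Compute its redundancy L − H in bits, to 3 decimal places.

0.032 bits

Entropy H = −Σ p log₂ p ≈ 2.6053 bits.
Huffman merges: 47/1000+57/1000→13/125; 103/1000+13/125→207/1000; 33/250+97/500→163/500; 207/1000+29/125→439/1000; 47/200+163/500→561/1000; 439/1000+561/1000→1. L = 2637/1000 ≈ 2.6370.
L − H = 2.6370 − 2.6053 = 0.032 bits.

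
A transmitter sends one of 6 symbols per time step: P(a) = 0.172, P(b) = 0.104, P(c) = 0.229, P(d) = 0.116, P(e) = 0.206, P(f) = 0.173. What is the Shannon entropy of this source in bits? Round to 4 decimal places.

H = −Σ pᵢ log₂ pᵢ.
−0.172·log₂(0.172) = 0.4368
−0.104·log₂(0.104) = 0.3396
−0.229·log₂(0.229) = 0.4870
−0.116·log₂(0.116) = 0.3605
−0.206·log₂(0.206) = 0.4695
−0.173·log₂(0.173) = 0.4379
Sum ≈ 2.5313 → 2.5313 bits.

2.5313 bits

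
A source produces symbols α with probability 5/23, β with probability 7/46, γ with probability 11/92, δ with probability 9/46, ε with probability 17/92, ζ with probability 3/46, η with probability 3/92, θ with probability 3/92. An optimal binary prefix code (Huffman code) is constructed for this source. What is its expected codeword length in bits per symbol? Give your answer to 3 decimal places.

2.783 bits/symbol

Repeatedly combine the two least-probable nodes; the expected code length is the sum of the merged weights.
merge 3/92 + 3/92 → 3/46
merge 3/46 + 3/46 → 3/23
merge 11/92 + 3/23 → 1/4
merge 7/46 + 17/92 → 31/92
merge 9/46 + 5/23 → 19/46
merge 1/4 + 31/92 → 27/46
merge 19/46 + 27/46 → 1
L = 3/46 + 3/23 + 1/4 + 31/92 + 19/46 + 27/46 + 1 = 64/23 ≈ 2.783 bits/symbol.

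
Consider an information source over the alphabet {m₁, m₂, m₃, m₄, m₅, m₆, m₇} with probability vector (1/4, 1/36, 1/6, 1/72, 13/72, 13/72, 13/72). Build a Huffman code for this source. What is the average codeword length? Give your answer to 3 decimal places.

2.611 bits/symbol

Repeatedly combine the two least-probable nodes; the expected code length is the sum of the merged weights.
merge 1/72 + 1/36 → 1/24
merge 1/24 + 1/6 → 5/24
merge 13/72 + 13/72 → 13/36
merge 13/72 + 5/24 → 7/18
merge 1/4 + 13/36 → 11/18
merge 7/18 + 11/18 → 1
L = 1/24 + 5/24 + 13/36 + 7/18 + 11/18 + 1 = 47/18 ≈ 2.611 bits/symbol.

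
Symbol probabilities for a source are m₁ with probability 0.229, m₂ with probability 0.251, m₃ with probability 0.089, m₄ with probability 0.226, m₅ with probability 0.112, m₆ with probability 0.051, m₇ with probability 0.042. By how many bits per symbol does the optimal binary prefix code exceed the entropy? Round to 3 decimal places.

Entropy H = −Σ p log₂ p ≈ 2.5479 bits.
Huffman merges: 21/500+51/1000→93/1000; 89/1000+93/1000→91/500; 14/125+91/500→147/500; 113/500+229/1000→91/200; 251/1000+147/500→109/200; 91/200+109/200→1. L = 2569/1000 ≈ 2.5690.
L − H = 2.5690 − 2.5479 = 0.021 bits.

0.021 bits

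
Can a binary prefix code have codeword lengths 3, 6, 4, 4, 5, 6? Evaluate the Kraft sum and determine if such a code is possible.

0.3125; yes

With common denominator 2^6 = 64: Σ 2^(−ℓᵢ) = 8/64 + 1/64 + 4/64 + 4/64 + 2/64 + 1/64 = 20/64 = 0.3125.
Kraft's inequality requires Σ ≤ 1; here Σ = 0.3125 ≤ 1, so such a prefix code exists.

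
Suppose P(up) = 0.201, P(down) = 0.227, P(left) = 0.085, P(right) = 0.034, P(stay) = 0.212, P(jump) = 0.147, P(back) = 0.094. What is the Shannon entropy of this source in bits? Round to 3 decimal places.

2.621 bits

H = −Σ pᵢ log₂ pᵢ.
−0.201·log₂(0.201) = 0.4653
−0.227·log₂(0.227) = 0.4856
−0.085·log₂(0.085) = 0.3023
−0.034·log₂(0.034) = 0.1659
−0.212·log₂(0.212) = 0.4744
−0.147·log₂(0.147) = 0.4066
−0.094·log₂(0.094) = 0.3207
Sum ≈ 2.6207 → 2.621 bits.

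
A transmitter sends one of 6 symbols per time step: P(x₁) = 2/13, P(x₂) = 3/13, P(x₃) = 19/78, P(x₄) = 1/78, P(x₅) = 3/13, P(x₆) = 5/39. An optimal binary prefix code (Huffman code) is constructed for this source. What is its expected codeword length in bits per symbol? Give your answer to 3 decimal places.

2.436 bits/symbol

Repeatedly combine the two least-probable nodes; the expected code length is the sum of the merged weights.
merge 1/78 + 5/39 → 11/78
merge 11/78 + 2/13 → 23/78
merge 3/13 + 3/13 → 6/13
merge 19/78 + 23/78 → 7/13
merge 6/13 + 7/13 → 1
L = 11/78 + 23/78 + 6/13 + 7/13 + 1 = 95/39 ≈ 2.436 bits/symbol.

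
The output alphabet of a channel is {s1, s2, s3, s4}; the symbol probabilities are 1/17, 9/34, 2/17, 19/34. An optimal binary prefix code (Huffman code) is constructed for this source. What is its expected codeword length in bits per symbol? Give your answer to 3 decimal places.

Repeatedly combine the two least-probable nodes; the expected code length is the sum of the merged weights.
merge 1/17 + 2/17 → 3/17
merge 3/17 + 9/34 → 15/34
merge 15/34 + 19/34 → 1
L = 3/17 + 15/34 + 1 = 55/34 ≈ 1.618 bits/symbol.

1.618 bits/symbol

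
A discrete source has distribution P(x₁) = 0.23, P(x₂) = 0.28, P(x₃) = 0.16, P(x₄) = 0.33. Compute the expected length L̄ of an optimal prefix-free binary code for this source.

2 bits/symbol

Repeatedly combine the two least-probable nodes; the expected code length is the sum of the merged weights.
merge 4/25 + 23/100 → 39/100
merge 7/25 + 33/100 → 61/100
merge 39/100 + 61/100 → 1
L = 39/100 + 61/100 + 1 = 2 bits/symbol.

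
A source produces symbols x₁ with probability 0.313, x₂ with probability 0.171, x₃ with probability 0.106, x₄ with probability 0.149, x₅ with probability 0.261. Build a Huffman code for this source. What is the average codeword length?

Repeatedly combine the two least-probable nodes; the expected code length is the sum of the merged weights.
merge 53/500 + 149/1000 → 51/200
merge 171/1000 + 51/200 → 213/500
merge 261/1000 + 313/1000 → 287/500
merge 213/500 + 287/500 → 1
L = 51/200 + 213/500 + 287/500 + 1 = 451/200 = 2.255 bits/symbol.

2.255 bits/symbol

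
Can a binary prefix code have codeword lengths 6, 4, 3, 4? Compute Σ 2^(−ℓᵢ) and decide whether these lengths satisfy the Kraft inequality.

0.265625; yes

With common denominator 2^6 = 64: Σ 2^(−ℓᵢ) = 1/64 + 4/64 + 8/64 + 4/64 = 17/64 = 0.265625.
Kraft's inequality requires Σ ≤ 1; here Σ = 0.265625 ≤ 1, so such a prefix code exists.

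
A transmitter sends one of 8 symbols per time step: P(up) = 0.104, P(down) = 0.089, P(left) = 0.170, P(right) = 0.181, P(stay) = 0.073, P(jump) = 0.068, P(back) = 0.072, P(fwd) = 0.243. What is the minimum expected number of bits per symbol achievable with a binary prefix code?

Repeatedly combine the two least-probable nodes; the expected code length is the sum of the merged weights.
merge 17/250 + 9/125 → 7/50
merge 73/1000 + 89/1000 → 81/500
merge 13/125 + 7/50 → 61/250
merge 81/500 + 17/100 → 83/250
merge 181/1000 + 243/1000 → 53/125
merge 61/250 + 83/250 → 72/125
merge 53/125 + 72/125 → 1
L = 7/50 + 81/500 + 61/250 + 83/250 + 53/125 + 72/125 + 1 = 1439/500 = 2.878 bits/symbol.

2.878 bits/symbol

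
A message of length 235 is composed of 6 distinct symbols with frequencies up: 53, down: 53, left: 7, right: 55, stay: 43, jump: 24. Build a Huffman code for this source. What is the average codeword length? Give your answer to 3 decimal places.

2.447 bits/symbol

Probabilities are the counts divided by 235.
Repeatedly combine the two least-probable nodes; the expected code length is the sum of the merged weights.
merge 7/235 + 24/235 → 31/235
merge 31/235 + 43/235 → 74/235
merge 53/235 + 53/235 → 106/235
merge 11/47 + 74/235 → 129/235
merge 106/235 + 129/235 → 1
L = 31/235 + 74/235 + 106/235 + 129/235 + 1 = 115/47 ≈ 2.447 bits/symbol.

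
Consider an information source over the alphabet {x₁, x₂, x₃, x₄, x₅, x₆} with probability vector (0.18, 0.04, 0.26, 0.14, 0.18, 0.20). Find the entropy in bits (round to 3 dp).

H = −Σ pᵢ log₂ pᵢ.
−0.18·log₂(0.18) = 0.4453
−0.04·log₂(0.04) = 0.1858
−0.26·log₂(0.26) = 0.5053
−0.14·log₂(0.14) = 0.3971
−0.18·log₂(0.18) = 0.4453
−0.20·log₂(0.20) = 0.4644
Sum ≈ 2.4432 → 2.443 bits.

2.443 bits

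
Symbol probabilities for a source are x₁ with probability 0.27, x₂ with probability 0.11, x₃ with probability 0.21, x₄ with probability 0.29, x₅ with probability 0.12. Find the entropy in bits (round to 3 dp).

H = −Σ pᵢ log₂ pᵢ.
−0.27·log₂(0.27) = 0.5100
−0.11·log₂(0.11) = 0.3503
−0.21·log₂(0.21) = 0.4728
−0.29·log₂(0.29) = 0.5179
−0.12·log₂(0.12) = 0.3671
Sum ≈ 2.2181 → 2.218 bits.

2.218 bits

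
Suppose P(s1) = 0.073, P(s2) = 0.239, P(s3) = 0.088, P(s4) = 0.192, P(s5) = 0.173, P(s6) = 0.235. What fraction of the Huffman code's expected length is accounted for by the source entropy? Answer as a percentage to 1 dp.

Entropy H = −Σ p log₂ p ≈ 2.4637 bits.
Huffman merges: 73/1000+11/125→161/1000; 161/1000+173/1000→167/500; 24/125+47/200→427/1000; 239/1000+167/500→573/1000; 427/1000+573/1000→1. L = 499/200 ≈ 2.4950.
Efficiency = H/L = 2.4637/2.4950 = 98.7%.

98.7%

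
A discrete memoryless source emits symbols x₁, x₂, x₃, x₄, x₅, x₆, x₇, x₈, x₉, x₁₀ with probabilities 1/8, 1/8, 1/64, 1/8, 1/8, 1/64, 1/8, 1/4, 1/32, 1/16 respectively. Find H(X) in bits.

2.96875 bits

Each probability is a power of 1/2, so log₂(1/p) is an integer.
H = Σ p·log₂(1/p) = 1/8·3 + 1/8·3 + 1/64·6 + 1/8·3 + 1/8·3 + 1/64·6 + 1/8·3 + 1/4·2 + 1/32·5 + 1/16·4 = 2.96875 bits.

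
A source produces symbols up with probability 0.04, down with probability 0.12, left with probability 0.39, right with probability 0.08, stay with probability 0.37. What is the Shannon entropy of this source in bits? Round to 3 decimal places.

H = −Σ pᵢ log₂ pᵢ.
−0.04·log₂(0.04) = 0.1858
−0.12·log₂(0.12) = 0.3671
−0.39·log₂(0.39) = 0.5298
−0.08·log₂(0.08) = 0.2915
−0.37·log₂(0.37) = 0.5307
Sum ≈ 1.9049 → 1.905 bits.

1.905 bits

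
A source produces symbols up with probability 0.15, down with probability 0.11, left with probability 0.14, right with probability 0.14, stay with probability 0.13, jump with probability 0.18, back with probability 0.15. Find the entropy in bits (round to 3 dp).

H = −Σ pᵢ log₂ pᵢ.
−0.15·log₂(0.15) = 0.4105
−0.11·log₂(0.11) = 0.3503
−0.14·log₂(0.14) = 0.3971
−0.14·log₂(0.14) = 0.3971
−0.13·log₂(0.13) = 0.3826
−0.18·log₂(0.18) = 0.4453
−0.15·log₂(0.15) = 0.4105
Sum ≈ 2.7935 → 2.794 bits.

2.794 bits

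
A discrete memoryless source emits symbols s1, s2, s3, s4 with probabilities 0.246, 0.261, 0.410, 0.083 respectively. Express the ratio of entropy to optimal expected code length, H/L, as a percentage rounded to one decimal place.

95.3%

Entropy H = −Σ p log₂ p ≈ 1.8289 bits.
Huffman merges: 83/1000+123/500→329/1000; 261/1000+329/1000→59/100; 41/100+59/100→1. L = 1919/1000 ≈ 1.9190.
Efficiency = H/L = 1.8289/1.9190 = 95.3%.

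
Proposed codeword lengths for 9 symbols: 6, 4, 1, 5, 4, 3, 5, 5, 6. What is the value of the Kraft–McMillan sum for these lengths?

With common denominator 2^6 = 64: Σ 2^(−ℓᵢ) = 1/64 + 4/64 + 32/64 + 2/64 + 4/64 + 8/64 + 2/64 + 2/64 + 1/64 = 56/64 = 0.875.

0.875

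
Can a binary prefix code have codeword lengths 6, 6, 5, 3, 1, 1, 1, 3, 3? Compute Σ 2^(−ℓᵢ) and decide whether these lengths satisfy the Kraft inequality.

1.9375; no

With common denominator 2^6 = 64: Σ 2^(−ℓᵢ) = 1/64 + 1/64 + 2/64 + 8/64 + 32/64 + 32/64 + 32/64 + 8/64 + 8/64 = 124/64 = 1.9375.
Kraft's inequality requires Σ ≤ 1; here Σ = 1.9375 > 1, so no such prefix code exists.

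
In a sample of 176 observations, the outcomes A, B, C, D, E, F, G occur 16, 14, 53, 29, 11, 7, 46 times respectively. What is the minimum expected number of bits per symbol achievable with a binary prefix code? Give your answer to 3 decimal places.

2.540 bits/symbol

Probabilities are the counts divided by 176.
Repeatedly combine the two least-probable nodes; the expected code length is the sum of the merged weights.
merge 7/176 + 1/16 → 9/88
merge 7/88 + 1/11 → 15/88
merge 9/88 + 29/176 → 47/176
merge 15/88 + 23/88 → 19/44
merge 47/176 + 53/176 → 25/44
merge 19/44 + 25/44 → 1
L = 9/88 + 15/88 + 47/176 + 19/44 + 25/44 + 1 = 447/176 ≈ 2.540 bits/symbol.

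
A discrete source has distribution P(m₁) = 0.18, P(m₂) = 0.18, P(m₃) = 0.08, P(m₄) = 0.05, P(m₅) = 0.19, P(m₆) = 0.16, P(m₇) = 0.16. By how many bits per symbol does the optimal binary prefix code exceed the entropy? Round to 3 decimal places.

0.061 bits

Entropy H = −Σ p log₂ p ≈ 2.6995 bits.
Huffman merges: 1/20+2/25→13/100; 13/100+4/25→29/100; 4/25+9/50→17/50; 9/50+19/100→37/100; 29/100+17/50→63/100; 37/100+63/100→1. L = 69/25 ≈ 2.7600.
L − H = 2.7600 − 2.6995 = 0.061 bits.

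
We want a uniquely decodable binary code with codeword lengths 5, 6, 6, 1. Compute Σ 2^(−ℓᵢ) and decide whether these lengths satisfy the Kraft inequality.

With common denominator 2^6 = 64: Σ 2^(−ℓᵢ) = 2/64 + 1/64 + 1/64 + 32/64 = 36/64 = 0.5625.
Kraft's inequality requires Σ ≤ 1; here Σ = 0.5625 ≤ 1, so such a prefix code exists.

0.5625; yes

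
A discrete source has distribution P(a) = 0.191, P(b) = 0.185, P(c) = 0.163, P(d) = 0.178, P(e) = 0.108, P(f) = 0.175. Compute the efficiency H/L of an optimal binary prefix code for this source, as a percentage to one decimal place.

Entropy H = −Σ p log₂ p ≈ 2.5632 bits.
Huffman merges: 27/250+163/1000→271/1000; 7/40+89/500→353/1000; 37/200+191/1000→47/125; 271/1000+353/1000→78/125; 47/125+78/125→1. L = 328/125 ≈ 2.6240.
Efficiency = H/L = 2.5632/2.6240 = 97.7%.

97.7%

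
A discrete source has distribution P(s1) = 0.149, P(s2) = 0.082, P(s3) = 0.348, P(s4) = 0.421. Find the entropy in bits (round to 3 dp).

1.761 bits

H = −Σ pᵢ log₂ pᵢ.
−0.149·log₂(0.149) = 0.4092
−0.082·log₂(0.082) = 0.2959
−0.348·log₂(0.348) = 0.5299
−0.421·log₂(0.421) = 0.5255
Sum ≈ 1.7605 → 1.761 bits.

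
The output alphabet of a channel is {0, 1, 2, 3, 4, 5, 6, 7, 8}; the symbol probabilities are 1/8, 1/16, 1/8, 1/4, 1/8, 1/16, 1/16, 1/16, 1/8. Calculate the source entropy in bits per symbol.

Each probability is a power of 1/2, so log₂(1/p) is an integer.
H = Σ p·log₂(1/p) = 1/8·3 + 1/16·4 + 1/8·3 + 1/4·2 + 1/8·3 + 1/16·4 + 1/16·4 + 1/16·4 + 1/8·3 = 3 bits.

3 bits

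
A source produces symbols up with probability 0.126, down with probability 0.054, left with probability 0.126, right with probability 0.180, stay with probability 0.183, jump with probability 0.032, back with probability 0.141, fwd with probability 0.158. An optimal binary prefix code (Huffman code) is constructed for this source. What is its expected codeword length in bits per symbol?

2.903 bits/symbol

Repeatedly combine the two least-probable nodes; the expected code length is the sum of the merged weights.
merge 4/125 + 27/500 → 43/500
merge 43/500 + 63/500 → 53/250
merge 63/500 + 141/1000 → 267/1000
merge 79/500 + 9/50 → 169/500
merge 183/1000 + 53/250 → 79/200
merge 267/1000 + 169/500 → 121/200
merge 79/200 + 121/200 → 1
L = 43/500 + 53/250 + 267/1000 + 169/500 + 79/200 + 121/200 + 1 = 2903/1000 = 2.903 bits/symbol.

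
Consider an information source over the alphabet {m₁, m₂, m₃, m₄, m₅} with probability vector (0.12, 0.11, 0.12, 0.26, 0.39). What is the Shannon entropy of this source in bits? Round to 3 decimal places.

2.120 bits

H = −Σ pᵢ log₂ pᵢ.
−0.12·log₂(0.12) = 0.3671
−0.11·log₂(0.11) = 0.3503
−0.12·log₂(0.12) = 0.3671
−0.26·log₂(0.26) = 0.5053
−0.39·log₂(0.39) = 0.5298
Sum ≈ 2.1195 → 2.120 bits.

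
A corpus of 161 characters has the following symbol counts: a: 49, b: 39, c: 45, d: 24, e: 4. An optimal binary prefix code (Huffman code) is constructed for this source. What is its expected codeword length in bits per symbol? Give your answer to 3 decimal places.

Probabilities are the counts divided by 161.
Repeatedly combine the two least-probable nodes; the expected code length is the sum of the merged weights.
merge 4/161 + 24/161 → 4/23
merge 4/23 + 39/161 → 67/161
merge 45/161 + 7/23 → 94/161
merge 67/161 + 94/161 → 1
L = 4/23 + 67/161 + 94/161 + 1 = 50/23 ≈ 2.174 bits/symbol.

2.174 bits/symbol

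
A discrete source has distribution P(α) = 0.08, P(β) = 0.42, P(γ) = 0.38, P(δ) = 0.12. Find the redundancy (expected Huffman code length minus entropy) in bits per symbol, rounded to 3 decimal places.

0.065 bits

Entropy H = −Σ p log₂ p ≈ 1.7147 bits.
Huffman merges: 2/25+3/25→1/5; 1/5+19/50→29/50; 21/50+29/50→1. L = 89/50 ≈ 1.7800.
L − H = 1.7800 − 1.7147 = 0.065 bits.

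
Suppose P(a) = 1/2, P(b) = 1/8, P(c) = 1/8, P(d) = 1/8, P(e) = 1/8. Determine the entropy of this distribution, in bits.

Each probability is a power of 1/2, so log₂(1/p) is an integer.
H = Σ p·log₂(1/p) = 1/2·1 + 1/8·3 + 1/8·3 + 1/8·3 + 1/8·3 = 2 bits.

2 bits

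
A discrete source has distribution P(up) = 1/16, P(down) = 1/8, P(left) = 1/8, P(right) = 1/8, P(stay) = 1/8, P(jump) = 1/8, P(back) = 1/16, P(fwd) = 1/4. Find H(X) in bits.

2.875 bits

Each probability is a power of 1/2, so log₂(1/p) is an integer.
H = Σ p·log₂(1/p) = 1/16·4 + 1/8·3 + 1/8·3 + 1/8·3 + 1/8·3 + 1/8·3 + 1/16·4 + 1/4·2 = 2.875 bits.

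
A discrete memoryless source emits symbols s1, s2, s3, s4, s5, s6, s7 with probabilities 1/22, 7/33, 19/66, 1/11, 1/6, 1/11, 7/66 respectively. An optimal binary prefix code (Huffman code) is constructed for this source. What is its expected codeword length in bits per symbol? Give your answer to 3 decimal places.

Repeatedly combine the two least-probable nodes; the expected code length is the sum of the merged weights.
merge 1/22 + 1/11 → 3/22
merge 1/11 + 7/66 → 13/66
merge 3/22 + 1/6 → 10/33
merge 13/66 + 7/33 → 9/22
merge 19/66 + 10/33 → 13/22
merge 9/22 + 13/22 → 1
L = 3/22 + 13/66 + 10/33 + 9/22 + 13/22 + 1 = 29/11 ≈ 2.636 bits/symbol.

2.636 bits/symbol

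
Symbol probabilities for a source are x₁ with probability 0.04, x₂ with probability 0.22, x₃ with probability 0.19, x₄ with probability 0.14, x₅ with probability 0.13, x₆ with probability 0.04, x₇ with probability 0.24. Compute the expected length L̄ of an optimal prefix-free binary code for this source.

2.62 bits/symbol

Repeatedly combine the two least-probable nodes; the expected code length is the sum of the merged weights.
merge 1/25 + 1/25 → 2/25
merge 2/25 + 13/100 → 21/100
merge 7/50 + 19/100 → 33/100
merge 21/100 + 11/50 → 43/100
merge 6/25 + 33/100 → 57/100
merge 43/100 + 57/100 → 1
L = 2/25 + 21/100 + 33/100 + 43/100 + 57/100 + 1 = 131/50 = 2.62 bits/symbol.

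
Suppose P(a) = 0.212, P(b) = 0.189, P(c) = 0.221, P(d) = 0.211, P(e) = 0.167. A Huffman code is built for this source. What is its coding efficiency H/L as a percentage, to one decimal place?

Entropy H = −Σ p log₂ p ≈ 2.3148 bits.
Huffman merges: 167/1000+189/1000→89/250; 211/1000+53/250→423/1000; 221/1000+89/250→577/1000; 423/1000+577/1000→1. L = 589/250 ≈ 2.3560.
Efficiency = H/L = 2.3148/2.3560 = 98.3%.

98.3%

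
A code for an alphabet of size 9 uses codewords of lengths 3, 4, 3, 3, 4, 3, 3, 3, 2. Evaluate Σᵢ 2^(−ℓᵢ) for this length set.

1.125

With common denominator 2^4 = 16: Σ 2^(−ℓᵢ) = 2/16 + 1/16 + 2/16 + 2/16 + 1/16 + 2/16 + 2/16 + 2/16 + 4/16 = 18/16 = 1.125.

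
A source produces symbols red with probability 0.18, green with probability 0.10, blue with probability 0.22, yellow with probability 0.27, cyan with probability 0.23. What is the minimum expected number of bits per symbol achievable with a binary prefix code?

Repeatedly combine the two least-probable nodes; the expected code length is the sum of the merged weights.
merge 1/10 + 9/50 → 7/25
merge 11/50 + 23/100 → 9/20
merge 27/100 + 7/25 → 11/20
merge 9/20 + 11/20 → 1
L = 7/25 + 9/20 + 11/20 + 1 = 57/25 = 2.28 bits/symbol.

2.28 bits/symbol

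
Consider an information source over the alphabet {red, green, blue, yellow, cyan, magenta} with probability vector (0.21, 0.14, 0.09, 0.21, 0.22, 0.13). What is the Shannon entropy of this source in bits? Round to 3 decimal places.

2.519 bits

H = −Σ pᵢ log₂ pᵢ.
−0.21·log₂(0.21) = 0.4728
−0.14·log₂(0.14) = 0.3971
−0.09·log₂(0.09) = 0.3127
−0.21·log₂(0.21) = 0.4728
−0.22·log₂(0.22) = 0.4806
−0.13·log₂(0.13) = 0.3826
Sum ≈ 2.5186 → 2.519 bits.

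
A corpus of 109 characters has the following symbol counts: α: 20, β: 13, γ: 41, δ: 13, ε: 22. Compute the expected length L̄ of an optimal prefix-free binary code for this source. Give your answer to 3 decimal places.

2.239 bits/symbol

Probabilities are the counts divided by 109.
Repeatedly combine the two least-probable nodes; the expected code length is the sum of the merged weights.
merge 13/109 + 13/109 → 26/109
merge 20/109 + 22/109 → 42/109
merge 26/109 + 41/109 → 67/109
merge 42/109 + 67/109 → 1
L = 26/109 + 42/109 + 67/109 + 1 = 244/109 ≈ 2.239 bits/symbol.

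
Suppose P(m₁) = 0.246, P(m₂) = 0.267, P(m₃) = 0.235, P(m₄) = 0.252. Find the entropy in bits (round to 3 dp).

H = −Σ pᵢ log₂ pᵢ.
−0.246·log₂(0.246) = 0.4977
−0.267·log₂(0.267) = 0.5087
−0.235·log₂(0.235) = 0.4910
−0.252·log₂(0.252) = 0.5011
Sum ≈ 1.9985 → 1.998 bits.

1.998 bits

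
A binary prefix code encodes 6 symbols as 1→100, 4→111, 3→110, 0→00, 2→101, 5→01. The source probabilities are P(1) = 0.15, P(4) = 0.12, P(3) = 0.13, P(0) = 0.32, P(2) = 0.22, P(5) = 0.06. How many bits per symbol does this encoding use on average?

2.62 bits/symbol

L̄ = Σ pᵢ·ℓᵢ = 0.15·3 + 0.12·3 + 0.13·3 + 0.32·2 + 0.22·3 + 0.06·2 = 2.62 bits/symbol.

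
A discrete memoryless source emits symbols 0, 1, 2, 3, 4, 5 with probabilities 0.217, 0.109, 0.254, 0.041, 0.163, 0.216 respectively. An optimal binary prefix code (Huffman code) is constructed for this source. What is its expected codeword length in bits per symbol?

2.463 bits/symbol

Repeatedly combine the two least-probable nodes; the expected code length is the sum of the merged weights.
merge 41/1000 + 109/1000 → 3/20
merge 3/20 + 163/1000 → 313/1000
merge 27/125 + 217/1000 → 433/1000
merge 127/500 + 313/1000 → 567/1000
merge 433/1000 + 567/1000 → 1
L = 3/20 + 313/1000 + 433/1000 + 567/1000 + 1 = 2463/1000 = 2.463 bits/symbol.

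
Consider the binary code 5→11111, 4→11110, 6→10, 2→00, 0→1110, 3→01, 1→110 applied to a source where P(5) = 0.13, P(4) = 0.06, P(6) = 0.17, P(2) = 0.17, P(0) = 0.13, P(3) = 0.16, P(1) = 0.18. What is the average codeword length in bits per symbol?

3.01 bits/symbol

L̄ = Σ pᵢ·ℓᵢ = 0.13·5 + 0.06·5 + 0.17·2 + 0.17·2 + 0.13·4 + 0.16·2 + 0.18·3 = 3.01 bits/symbol.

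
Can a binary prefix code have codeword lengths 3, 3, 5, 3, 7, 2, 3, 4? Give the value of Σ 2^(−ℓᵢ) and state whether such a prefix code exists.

0.8515625; yes

With common denominator 2^7 = 128: Σ 2^(−ℓᵢ) = 16/128 + 16/128 + 4/128 + 16/128 + 1/128 + 32/128 + 16/128 + 8/128 = 109/128 = 0.8515625.
Kraft's inequality requires Σ ≤ 1; here Σ = 0.8515625 ≤ 1, so such a prefix code exists.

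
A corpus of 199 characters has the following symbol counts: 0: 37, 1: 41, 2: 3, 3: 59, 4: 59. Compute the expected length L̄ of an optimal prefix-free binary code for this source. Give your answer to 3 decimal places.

2.201 bits/symbol

Probabilities are the counts divided by 199.
Repeatedly combine the two least-probable nodes; the expected code length is the sum of the merged weights.
merge 3/199 + 37/199 → 40/199
merge 40/199 + 41/199 → 81/199
merge 59/199 + 59/199 → 118/199
merge 81/199 + 118/199 → 1
L = 40/199 + 81/199 + 118/199 + 1 = 438/199 ≈ 2.201 bits/symbol.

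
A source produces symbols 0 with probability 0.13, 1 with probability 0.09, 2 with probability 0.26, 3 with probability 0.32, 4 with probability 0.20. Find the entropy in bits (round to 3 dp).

H = −Σ pᵢ log₂ pᵢ.
−0.13·log₂(0.13) = 0.3826
−0.09·log₂(0.09) = 0.3127
−0.26·log₂(0.26) = 0.5053
−0.32·log₂(0.32) = 0.5260
−0.20·log₂(0.20) = 0.4644
Sum ≈ 2.1910 → 2.191 bits.

2.191 bits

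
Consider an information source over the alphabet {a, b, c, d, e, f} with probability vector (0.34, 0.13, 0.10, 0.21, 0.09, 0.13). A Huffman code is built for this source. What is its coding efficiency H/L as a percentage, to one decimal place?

Entropy H = −Σ p log₂ p ≈ 2.4121 bits.
Huffman merges: 9/100+1/10→19/100; 13/100+13/100→13/50; 19/100+21/100→2/5; 13/50+17/50→3/5; 2/5+3/5→1. L = 49/20 ≈ 2.4500.
Efficiency = H/L = 2.4121/2.4500 = 98.5%.

98.5%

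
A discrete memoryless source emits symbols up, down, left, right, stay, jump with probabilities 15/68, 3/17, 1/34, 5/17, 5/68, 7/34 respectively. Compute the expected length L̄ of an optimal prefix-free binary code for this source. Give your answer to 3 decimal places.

2.382 bits/symbol

Repeatedly combine the two least-probable nodes; the expected code length is the sum of the merged weights.
merge 1/34 + 5/68 → 7/68
merge 7/68 + 3/17 → 19/68
merge 7/34 + 15/68 → 29/68
merge 19/68 + 5/17 → 39/68
merge 29/68 + 39/68 → 1
L = 7/68 + 19/68 + 29/68 + 39/68 + 1 = 81/34 ≈ 2.382 bits/symbol.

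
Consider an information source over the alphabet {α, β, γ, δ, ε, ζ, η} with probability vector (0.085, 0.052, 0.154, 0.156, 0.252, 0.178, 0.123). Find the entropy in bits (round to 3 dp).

2.674 bits

H = −Σ pᵢ log₂ pᵢ.
−0.085·log₂(0.085) = 0.3023
−0.052·log₂(0.052) = 0.2218
−0.154·log₂(0.154) = 0.4156
−0.156·log₂(0.156) = 0.4181
−0.252·log₂(0.252) = 0.5011
−0.178·log₂(0.178) = 0.4432
−0.123·log₂(0.123) = 0.3719
Sum ≈ 2.6741 → 2.674 bits.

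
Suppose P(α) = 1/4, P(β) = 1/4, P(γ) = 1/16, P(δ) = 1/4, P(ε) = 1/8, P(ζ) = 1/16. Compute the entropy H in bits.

Each probability is a power of 1/2, so log₂(1/p) is an integer.
H = Σ p·log₂(1/p) = 1/4·2 + 1/4·2 + 1/16·4 + 1/4·2 + 1/8·3 + 1/16·4 = 2.375 bits.

2.375 bits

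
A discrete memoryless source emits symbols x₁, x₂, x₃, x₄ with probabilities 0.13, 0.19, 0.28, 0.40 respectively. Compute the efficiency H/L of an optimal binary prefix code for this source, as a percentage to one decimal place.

Entropy H = −Σ p log₂ p ≈ 1.8809 bits.
Huffman merges: 13/100+19/100→8/25; 7/25+8/25→3/5; 2/5+3/5→1. L = 48/25 ≈ 1.9200.
Efficiency = H/L = 1.8809/1.9200 = 98.0%.

98.0%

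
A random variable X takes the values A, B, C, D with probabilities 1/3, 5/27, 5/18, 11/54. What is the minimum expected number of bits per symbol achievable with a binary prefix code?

2 bits/symbol

Repeatedly combine the two least-probable nodes; the expected code length is the sum of the merged weights.
merge 5/27 + 11/54 → 7/18
merge 5/18 + 1/3 → 11/18
merge 7/18 + 11/18 → 1
L = 7/18 + 11/18 + 1 = 2 bits/symbol.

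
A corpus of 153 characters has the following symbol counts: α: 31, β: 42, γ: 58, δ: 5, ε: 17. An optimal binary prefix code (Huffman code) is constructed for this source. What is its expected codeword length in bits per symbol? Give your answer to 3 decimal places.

2.111 bits/symbol

Probabilities are the counts divided by 153.
Repeatedly combine the two least-probable nodes; the expected code length is the sum of the merged weights.
merge 5/153 + 1/9 → 22/153
merge 22/153 + 31/153 → 53/153
merge 14/51 + 53/153 → 95/153
merge 58/153 + 95/153 → 1
L = 22/153 + 53/153 + 95/153 + 1 = 19/9 ≈ 2.111 bits/symbol.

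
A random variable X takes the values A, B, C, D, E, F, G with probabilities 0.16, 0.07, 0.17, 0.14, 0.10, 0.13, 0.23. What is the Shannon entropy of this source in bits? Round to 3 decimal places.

H = −Σ pᵢ log₂ pᵢ.
−0.16·log₂(0.16) = 0.4230
−0.07·log₂(0.07) = 0.2686
−0.17·log₂(0.17) = 0.4346
−0.14·log₂(0.14) = 0.3971
−0.10·log₂(0.10) = 0.3322
−0.13·log₂(0.13) = 0.3826
−0.23·log₂(0.23) = 0.4877
Sum ≈ 2.7258 → 2.726 bits.

2.726 bits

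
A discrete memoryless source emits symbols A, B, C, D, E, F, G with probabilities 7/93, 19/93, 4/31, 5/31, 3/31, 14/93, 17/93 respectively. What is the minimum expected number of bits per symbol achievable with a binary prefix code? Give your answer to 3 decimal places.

Repeatedly combine the two least-probable nodes; the expected code length is the sum of the merged weights.
merge 7/93 + 3/31 → 16/93
merge 4/31 + 14/93 → 26/93
merge 5/31 + 16/93 → 1/3
merge 17/93 + 19/93 → 12/31
merge 26/93 + 1/3 → 19/31
merge 12/31 + 19/31 → 1
L = 16/93 + 26/93 + 1/3 + 12/31 + 19/31 + 1 = 259/93 ≈ 2.785 bits/symbol.

2.785 bits/symbol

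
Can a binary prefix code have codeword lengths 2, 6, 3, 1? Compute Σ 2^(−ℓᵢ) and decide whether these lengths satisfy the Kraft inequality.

With common denominator 2^6 = 64: Σ 2^(−ℓᵢ) = 16/64 + 1/64 + 8/64 + 32/64 = 57/64 = 0.890625.
Kraft's inequality requires Σ ≤ 1; here Σ = 0.890625 ≤ 1, so such a prefix code exists.

0.890625; yes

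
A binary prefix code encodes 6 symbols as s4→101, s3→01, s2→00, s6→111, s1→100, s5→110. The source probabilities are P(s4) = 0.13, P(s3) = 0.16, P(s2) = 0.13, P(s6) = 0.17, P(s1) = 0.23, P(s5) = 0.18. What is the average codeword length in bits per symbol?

L̄ = Σ pᵢ·ℓᵢ = 0.13·3 + 0.16·2 + 0.13·2 + 0.17·3 + 0.23·3 + 0.18·3 = 2.71 bits/symbol.

2.71 bits/symbol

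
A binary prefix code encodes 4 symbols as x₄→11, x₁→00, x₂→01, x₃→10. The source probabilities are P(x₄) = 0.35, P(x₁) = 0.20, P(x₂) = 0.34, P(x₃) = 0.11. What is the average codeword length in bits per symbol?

2 bits/symbol

L̄ = Σ pᵢ·ℓᵢ = 0.35·2 + 0.20·2 + 0.34·2 + 0.11·2 = 2 bits/symbol.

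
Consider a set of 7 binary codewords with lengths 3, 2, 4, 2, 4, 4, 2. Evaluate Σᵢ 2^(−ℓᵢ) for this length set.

1.0625

With common denominator 2^4 = 16: Σ 2^(−ℓᵢ) = 2/16 + 4/16 + 1/16 + 4/16 + 1/16 + 1/16 + 4/16 = 17/16 = 1.0625.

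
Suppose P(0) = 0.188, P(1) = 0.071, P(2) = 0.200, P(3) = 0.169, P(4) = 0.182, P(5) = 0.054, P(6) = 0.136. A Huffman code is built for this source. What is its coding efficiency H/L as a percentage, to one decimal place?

98.2%

Entropy H = −Σ p log₂ p ≈ 2.6883 bits.
Huffman merges: 27/500+71/1000→1/8; 1/8+17/125→261/1000; 169/1000+91/500→351/1000; 47/250+1/5→97/250; 261/1000+351/1000→153/250; 97/250+153/250→1. L = 2737/1000 ≈ 2.7370.
Efficiency = H/L = 2.6883/2.7370 = 98.2%.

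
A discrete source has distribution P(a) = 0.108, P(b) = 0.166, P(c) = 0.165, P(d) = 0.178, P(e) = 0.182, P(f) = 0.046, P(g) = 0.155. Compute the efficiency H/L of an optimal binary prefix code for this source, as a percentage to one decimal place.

Entropy H = −Σ p log₂ p ≈ 2.7176 bits.
Huffman merges: 23/500+27/250→77/500; 77/500+31/200→309/1000; 33/200+83/500→331/1000; 89/500+91/500→9/25; 309/1000+331/1000→16/25; 9/25+16/25→1. L = 1397/500 ≈ 2.7940.
Efficiency = H/L = 2.7176/2.7940 = 97.3%.

97.3%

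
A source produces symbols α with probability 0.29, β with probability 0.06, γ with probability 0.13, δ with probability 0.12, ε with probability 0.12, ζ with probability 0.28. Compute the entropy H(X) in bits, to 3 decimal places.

H = −Σ pᵢ log₂ pᵢ.
−0.29·log₂(0.29) = 0.5179
−0.06·log₂(0.06) = 0.2435
−0.13·log₂(0.13) = 0.3826
−0.12·log₂(0.12) = 0.3671
−0.12·log₂(0.12) = 0.3671
−0.28·log₂(0.28) = 0.5142
Sum ≈ 2.3924 → 2.392 bits.

2.392 bits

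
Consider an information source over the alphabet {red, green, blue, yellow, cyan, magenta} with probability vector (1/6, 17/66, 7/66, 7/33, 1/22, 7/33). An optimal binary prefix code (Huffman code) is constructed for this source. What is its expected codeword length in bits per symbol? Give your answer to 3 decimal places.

Repeatedly combine the two least-probable nodes; the expected code length is the sum of the merged weights.
merge 1/22 + 7/66 → 5/33
merge 5/33 + 1/6 → 7/22
merge 7/33 + 7/33 → 14/33
merge 17/66 + 7/22 → 19/33
merge 14/33 + 19/33 → 1
L = 5/33 + 7/22 + 14/33 + 19/33 + 1 = 163/66 ≈ 2.470 bits/symbol.

2.470 bits/symbol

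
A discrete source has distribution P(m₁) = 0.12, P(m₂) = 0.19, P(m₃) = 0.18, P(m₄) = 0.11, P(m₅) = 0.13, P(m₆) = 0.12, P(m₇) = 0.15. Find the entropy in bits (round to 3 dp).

H = −Σ pᵢ log₂ pᵢ.
−0.12·log₂(0.12) = 0.3671
−0.19·log₂(0.19) = 0.4552
−0.18·log₂(0.18) = 0.4453
−0.11·log₂(0.11) = 0.3503
−0.13·log₂(0.13) = 0.3826
−0.12·log₂(0.12) = 0.3671
−0.15·log₂(0.15) = 0.4105
Sum ≈ 2.7781 → 2.778 bits.

2.778 bits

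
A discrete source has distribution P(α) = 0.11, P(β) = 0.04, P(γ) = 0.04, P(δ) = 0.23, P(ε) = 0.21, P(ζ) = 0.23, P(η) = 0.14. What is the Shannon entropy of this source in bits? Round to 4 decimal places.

2.5671 bits

H = −Σ pᵢ log₂ pᵢ.
−0.11·log₂(0.11) = 0.3503
−0.04·log₂(0.04) = 0.1858
−0.04·log₂(0.04) = 0.1858
−0.23·log₂(0.23) = 0.4877
−0.21·log₂(0.21) = 0.4728
−0.23·log₂(0.23) = 0.4877
−0.14·log₂(0.14) = 0.3971
Sum ≈ 2.5671 → 2.5671 bits.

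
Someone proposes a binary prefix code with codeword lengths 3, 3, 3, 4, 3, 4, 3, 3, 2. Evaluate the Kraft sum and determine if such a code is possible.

1.125; no

With common denominator 2^4 = 16: Σ 2^(−ℓᵢ) = 2/16 + 2/16 + 2/16 + 1/16 + 2/16 + 1/16 + 2/16 + 2/16 + 4/16 = 18/16 = 1.125.
Kraft's inequality requires Σ ≤ 1; here Σ = 1.125 > 1, so no such prefix code exists.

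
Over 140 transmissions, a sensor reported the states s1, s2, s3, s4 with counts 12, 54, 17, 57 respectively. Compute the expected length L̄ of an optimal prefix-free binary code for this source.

Probabilities are the counts divided by 140.
Repeatedly combine the two least-probable nodes; the expected code length is the sum of the merged weights.
merge 3/35 + 17/140 → 29/140
merge 29/140 + 27/70 → 83/140
merge 57/140 + 83/140 → 1
L = 29/140 + 83/140 + 1 = 9/5 = 1.8 bits/symbol.

1.8 bits/symbol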